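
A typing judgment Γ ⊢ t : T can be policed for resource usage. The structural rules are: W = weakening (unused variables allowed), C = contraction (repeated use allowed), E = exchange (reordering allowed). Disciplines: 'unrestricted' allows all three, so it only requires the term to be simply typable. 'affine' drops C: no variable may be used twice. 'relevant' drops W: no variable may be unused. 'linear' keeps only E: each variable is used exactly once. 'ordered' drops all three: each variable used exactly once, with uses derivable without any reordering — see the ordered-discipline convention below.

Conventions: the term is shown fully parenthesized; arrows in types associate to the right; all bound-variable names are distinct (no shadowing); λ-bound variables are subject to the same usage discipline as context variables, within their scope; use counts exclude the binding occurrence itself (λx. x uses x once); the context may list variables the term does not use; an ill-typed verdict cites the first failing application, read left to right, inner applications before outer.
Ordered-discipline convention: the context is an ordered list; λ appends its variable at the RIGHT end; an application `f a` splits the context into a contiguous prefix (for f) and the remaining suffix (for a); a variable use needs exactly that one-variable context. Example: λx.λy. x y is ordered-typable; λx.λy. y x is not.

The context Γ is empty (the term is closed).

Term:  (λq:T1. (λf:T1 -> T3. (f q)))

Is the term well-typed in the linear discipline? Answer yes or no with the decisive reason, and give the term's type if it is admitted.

yes — q, f: one use apiece; term : T1 -> (T1 -> T3) -> T3
counts: q (λ-bound): 1×; f (λ-bound): 1×
uses in reading order: f, q
typing: the term checks, with type T1 -> (T1 -> T3) -> T3
across the five disciplines: ordered ✗ · linear ✓ · affine ✓ · relevant ✓ · unrestricted ✓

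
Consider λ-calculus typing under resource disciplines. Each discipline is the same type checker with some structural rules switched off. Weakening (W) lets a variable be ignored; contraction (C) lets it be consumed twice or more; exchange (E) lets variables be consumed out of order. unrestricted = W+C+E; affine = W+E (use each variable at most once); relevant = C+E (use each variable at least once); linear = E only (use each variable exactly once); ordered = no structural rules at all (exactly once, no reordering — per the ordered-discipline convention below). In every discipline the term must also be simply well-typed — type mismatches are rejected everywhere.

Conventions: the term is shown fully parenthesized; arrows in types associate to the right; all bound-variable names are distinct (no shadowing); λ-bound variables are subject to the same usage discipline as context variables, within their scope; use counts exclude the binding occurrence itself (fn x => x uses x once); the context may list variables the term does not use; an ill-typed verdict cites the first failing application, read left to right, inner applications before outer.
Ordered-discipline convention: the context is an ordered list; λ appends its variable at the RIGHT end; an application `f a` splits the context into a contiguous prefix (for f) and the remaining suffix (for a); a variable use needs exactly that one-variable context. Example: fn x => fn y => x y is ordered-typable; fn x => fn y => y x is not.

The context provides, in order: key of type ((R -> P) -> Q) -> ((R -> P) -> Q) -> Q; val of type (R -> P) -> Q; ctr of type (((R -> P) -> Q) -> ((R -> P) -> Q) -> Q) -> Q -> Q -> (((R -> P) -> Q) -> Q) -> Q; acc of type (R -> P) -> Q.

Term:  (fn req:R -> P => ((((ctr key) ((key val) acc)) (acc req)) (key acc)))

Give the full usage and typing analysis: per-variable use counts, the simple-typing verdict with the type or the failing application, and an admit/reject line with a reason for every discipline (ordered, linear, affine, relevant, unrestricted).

usage: key ×3, val ×1, ctr ×1, acc ×3, req [bound] ×1
uses in reading order: ctr, key, key, val, acc, acc, req, key, acc
typing: the term checks, with type (R -> P) -> Q
ordered: ✗ — needs contraction — key ×3, acc ×3
linear: ✗ — needs contraction — key ×3, acc ×3
affine: ✗ — needs contraction — key ×3, acc ×3
relevant: ✓ — key, val, ctr, acc, req: all used, weakening unneeded
unrestricted: ✓ — typability at (R -> P) -> Q is all that's needed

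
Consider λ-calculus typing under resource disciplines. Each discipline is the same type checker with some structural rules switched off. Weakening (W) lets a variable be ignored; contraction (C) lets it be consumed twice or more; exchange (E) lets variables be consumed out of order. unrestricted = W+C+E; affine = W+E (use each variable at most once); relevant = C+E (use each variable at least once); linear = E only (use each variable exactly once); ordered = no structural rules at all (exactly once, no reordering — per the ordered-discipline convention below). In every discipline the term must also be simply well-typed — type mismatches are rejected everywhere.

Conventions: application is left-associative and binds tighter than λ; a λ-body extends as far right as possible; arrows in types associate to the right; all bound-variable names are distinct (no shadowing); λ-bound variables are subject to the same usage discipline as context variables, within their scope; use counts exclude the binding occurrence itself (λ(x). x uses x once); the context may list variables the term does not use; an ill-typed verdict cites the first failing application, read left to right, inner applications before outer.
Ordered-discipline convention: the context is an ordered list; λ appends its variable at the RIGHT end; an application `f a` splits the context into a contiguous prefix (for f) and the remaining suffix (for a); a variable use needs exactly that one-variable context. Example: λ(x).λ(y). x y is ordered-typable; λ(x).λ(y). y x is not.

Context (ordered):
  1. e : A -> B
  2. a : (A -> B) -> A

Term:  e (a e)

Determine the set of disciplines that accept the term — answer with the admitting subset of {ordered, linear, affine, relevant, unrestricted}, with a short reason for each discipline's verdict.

admitting disciplines: relevant, unrestricted
counts: e: 2×, a: 1×
left-to-right use order: e, a, e
typing: the term checks, with type B
ordered: ✗, uses contraction: e ×2
linear: ✗, uses contraction: e ×2
affine: ✗, uses contraction: e ×2
relevant: ✓, e, a: all used, weakening unneeded
unrestricted: ✓, simply typable at B; W, C, E all held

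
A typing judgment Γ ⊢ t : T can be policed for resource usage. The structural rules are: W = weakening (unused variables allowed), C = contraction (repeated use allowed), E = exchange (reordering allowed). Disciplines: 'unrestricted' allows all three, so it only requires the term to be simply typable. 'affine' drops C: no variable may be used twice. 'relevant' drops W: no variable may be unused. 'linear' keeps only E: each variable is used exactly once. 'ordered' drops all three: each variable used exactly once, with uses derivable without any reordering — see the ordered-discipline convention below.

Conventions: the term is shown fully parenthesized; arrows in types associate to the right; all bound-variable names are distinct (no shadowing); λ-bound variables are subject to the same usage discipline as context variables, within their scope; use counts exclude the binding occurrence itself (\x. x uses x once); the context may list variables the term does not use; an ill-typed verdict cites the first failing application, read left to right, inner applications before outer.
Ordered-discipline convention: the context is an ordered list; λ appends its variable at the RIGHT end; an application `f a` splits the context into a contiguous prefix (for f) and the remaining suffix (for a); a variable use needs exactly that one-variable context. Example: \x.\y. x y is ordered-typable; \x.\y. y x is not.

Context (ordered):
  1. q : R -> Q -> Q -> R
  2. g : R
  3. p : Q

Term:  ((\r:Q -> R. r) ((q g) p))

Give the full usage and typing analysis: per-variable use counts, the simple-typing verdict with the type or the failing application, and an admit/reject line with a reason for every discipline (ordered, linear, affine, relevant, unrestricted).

variable uses: q: 1×; g: 1×; p: 1×; r (bound): 1×
left-to-right use order: r, q, g, p
typing: well-typed — term : Q -> R
ordered: ✓, one use each (q, g, p, r); ordered split holds
linear: ✓, exactly-once usage across q, g, p, r
affine: ✓, no duplicate uses among q, g, p, r
relevant: ✓, q, g, p, r: all used, weakening unneeded
unrestricted: ✓, typability at Q -> R is all that's needed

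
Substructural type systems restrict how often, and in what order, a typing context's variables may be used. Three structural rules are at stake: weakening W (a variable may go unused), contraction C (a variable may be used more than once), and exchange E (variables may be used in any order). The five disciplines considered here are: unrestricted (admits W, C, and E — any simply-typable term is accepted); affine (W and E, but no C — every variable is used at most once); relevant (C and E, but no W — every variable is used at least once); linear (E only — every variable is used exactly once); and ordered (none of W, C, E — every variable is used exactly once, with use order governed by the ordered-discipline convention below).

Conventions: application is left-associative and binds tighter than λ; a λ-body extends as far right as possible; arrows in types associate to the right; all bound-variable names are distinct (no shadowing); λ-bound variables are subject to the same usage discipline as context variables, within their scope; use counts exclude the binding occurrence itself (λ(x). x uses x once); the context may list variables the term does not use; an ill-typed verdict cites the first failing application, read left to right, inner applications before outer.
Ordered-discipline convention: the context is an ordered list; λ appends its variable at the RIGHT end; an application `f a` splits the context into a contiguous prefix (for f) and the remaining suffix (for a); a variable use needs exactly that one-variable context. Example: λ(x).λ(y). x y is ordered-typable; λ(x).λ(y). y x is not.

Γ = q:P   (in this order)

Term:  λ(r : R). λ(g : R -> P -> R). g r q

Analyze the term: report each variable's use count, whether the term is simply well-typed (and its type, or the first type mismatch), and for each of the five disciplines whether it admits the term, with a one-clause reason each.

variable uses: q ×1, r (λ-bound) ×1, g (λ-bound) ×1
use order (left to right): g, r, q
typing: the term checks, with type R -> (R -> P -> R) -> R
ordered ✗ (use order g, r, q needs exchange)
linear ✓ (each of q, r, g used exactly once)
affine ✓ (no duplicate uses among q, r, g)
relevant ✓ (every one of q, r, g appears)
unrestricted ✓ (typability at R -> (R -> P -> R) -> R is all that's needed)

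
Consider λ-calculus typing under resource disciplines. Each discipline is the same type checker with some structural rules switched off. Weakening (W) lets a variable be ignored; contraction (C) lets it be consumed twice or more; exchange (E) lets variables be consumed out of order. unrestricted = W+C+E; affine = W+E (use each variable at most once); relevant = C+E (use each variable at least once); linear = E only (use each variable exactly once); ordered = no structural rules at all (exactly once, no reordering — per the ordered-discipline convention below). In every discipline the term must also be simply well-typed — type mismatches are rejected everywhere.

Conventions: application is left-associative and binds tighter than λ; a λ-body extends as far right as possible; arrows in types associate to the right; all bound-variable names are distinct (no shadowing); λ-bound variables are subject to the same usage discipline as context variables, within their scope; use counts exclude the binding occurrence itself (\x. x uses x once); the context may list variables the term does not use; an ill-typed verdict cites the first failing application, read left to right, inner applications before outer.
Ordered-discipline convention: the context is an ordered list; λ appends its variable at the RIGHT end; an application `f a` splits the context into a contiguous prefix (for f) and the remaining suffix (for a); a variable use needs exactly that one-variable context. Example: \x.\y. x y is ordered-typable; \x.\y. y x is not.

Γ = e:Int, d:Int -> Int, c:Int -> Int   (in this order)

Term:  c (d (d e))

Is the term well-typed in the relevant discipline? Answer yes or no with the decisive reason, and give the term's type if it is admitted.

yes — e, d, c: all used, weakening unneeded; term : Int
variable uses: e=1, d=2, c=1
uses in reading order: c, d, d, e
typing: the term checks, with type Int
summary: ordered ✗ · linear ✗ · affine ✗ · relevant ✓ · unrestricted ✓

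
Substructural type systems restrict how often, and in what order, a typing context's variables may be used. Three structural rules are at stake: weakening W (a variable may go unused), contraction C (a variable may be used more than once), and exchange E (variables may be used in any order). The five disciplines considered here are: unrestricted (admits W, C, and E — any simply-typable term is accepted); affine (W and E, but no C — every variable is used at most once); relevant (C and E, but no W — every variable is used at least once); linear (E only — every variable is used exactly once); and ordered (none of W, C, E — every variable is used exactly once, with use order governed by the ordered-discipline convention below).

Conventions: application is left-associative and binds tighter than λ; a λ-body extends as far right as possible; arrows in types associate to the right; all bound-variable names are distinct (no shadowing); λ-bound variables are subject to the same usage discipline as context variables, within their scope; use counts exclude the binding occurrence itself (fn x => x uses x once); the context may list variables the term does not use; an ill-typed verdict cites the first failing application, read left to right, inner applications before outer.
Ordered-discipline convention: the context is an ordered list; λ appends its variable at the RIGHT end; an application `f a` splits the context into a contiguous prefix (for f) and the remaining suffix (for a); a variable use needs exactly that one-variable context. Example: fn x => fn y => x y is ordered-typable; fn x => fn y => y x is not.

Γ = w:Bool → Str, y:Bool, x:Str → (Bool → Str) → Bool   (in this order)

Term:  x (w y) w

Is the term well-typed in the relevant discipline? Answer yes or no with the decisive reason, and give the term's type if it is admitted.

yes — w, y, x: all used, weakening unneeded; term : Bool
counts: w: 2; y: 1; x: 1
uses in reading order: x, w, y, w
typing: the term checks, with type Bool
across the five disciplines: ordered ✗ | linear ✗ | affine ✗ | relevant ✓ | unrestricted ✓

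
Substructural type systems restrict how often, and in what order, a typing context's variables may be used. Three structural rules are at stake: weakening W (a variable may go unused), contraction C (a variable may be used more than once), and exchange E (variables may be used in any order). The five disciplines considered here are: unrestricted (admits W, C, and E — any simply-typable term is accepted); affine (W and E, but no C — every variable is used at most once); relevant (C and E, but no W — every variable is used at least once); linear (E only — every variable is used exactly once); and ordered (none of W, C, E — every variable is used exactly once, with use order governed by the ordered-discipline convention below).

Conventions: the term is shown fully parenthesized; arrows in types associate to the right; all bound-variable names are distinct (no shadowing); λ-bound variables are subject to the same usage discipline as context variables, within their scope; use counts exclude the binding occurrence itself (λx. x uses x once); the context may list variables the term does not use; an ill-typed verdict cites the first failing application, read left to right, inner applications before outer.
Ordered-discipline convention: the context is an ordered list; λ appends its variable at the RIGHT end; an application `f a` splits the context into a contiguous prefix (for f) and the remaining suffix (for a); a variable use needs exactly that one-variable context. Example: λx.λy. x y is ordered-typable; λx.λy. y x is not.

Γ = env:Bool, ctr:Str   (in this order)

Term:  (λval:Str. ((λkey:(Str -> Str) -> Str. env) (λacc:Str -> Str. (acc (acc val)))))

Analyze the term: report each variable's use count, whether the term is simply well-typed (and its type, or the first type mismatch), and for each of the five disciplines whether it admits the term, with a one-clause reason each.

use counts: env=1, ctr=0, val [bound]=1, key [bound]=0, acc [bound]=2
uses in reading order: env, acc, acc, val
typing: the term checks, with type Str -> Bool
ordered: ✗, acc ×2 used more than once (contraction); ctr, key never used (weakening)
linear: ✗, acc ×2 used more than once (contraction); ctr, key never used (weakening)
affine: ✗, acc ×2 used more than once (contraction)
relevant: ✗, ctr, key never used (weakening)
unrestricted: ✓, well-typed at Str -> Bool; no restrictions here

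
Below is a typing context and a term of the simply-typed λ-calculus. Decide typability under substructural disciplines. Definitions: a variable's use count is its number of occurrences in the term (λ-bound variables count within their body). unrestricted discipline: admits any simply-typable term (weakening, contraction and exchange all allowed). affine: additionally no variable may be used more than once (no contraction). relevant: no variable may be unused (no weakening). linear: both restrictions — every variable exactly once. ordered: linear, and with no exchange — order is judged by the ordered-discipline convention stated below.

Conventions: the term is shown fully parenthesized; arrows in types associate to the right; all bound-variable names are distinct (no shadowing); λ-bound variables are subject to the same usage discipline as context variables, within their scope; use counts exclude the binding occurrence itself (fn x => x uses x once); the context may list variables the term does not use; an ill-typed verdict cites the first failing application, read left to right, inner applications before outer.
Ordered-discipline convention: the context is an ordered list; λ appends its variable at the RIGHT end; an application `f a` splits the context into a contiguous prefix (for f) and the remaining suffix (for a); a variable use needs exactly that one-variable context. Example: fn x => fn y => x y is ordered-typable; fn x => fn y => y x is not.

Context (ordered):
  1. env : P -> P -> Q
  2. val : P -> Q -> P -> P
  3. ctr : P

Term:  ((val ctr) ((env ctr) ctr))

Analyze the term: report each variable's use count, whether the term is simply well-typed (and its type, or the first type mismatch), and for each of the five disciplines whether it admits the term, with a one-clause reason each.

counts: env=1, val=1, ctr=3
use order (left to right): val, ctr, env, ctr, ctr
typing: ✓ — P -> P
ordered ✗ (repeated use of ctr ×3)
linear ✗ (repeated use of ctr ×3)
affine ✗ (repeated use of ctr ×3)
relevant ✓ (none of env, val, ctr goes unused)
unrestricted ✓ (well-typed at P -> P; no restrictions here)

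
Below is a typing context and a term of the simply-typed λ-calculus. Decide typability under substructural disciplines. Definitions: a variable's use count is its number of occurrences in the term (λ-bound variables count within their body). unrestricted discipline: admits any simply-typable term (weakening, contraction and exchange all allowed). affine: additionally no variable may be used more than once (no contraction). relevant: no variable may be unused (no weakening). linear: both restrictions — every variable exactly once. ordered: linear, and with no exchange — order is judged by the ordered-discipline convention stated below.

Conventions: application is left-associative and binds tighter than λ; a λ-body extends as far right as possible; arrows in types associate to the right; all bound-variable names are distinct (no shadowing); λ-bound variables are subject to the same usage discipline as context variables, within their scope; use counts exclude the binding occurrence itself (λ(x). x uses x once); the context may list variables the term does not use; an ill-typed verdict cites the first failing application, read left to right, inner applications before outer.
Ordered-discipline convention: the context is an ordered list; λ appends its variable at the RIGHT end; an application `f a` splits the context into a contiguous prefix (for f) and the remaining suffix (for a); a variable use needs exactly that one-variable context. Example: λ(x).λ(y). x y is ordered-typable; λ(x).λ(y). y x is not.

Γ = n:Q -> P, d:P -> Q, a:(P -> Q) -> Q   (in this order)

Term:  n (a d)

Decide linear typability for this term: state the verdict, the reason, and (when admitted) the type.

yes — exactly-once usage across n, d, a; term : P
use counts: n: 1, d: 1, a: 1
left-to-right use order: n, a, d
typing: the term checks, with type P
summary: ordered ✗ | linear ✓ | affine ✓ | relevant ✓ | unrestricted ✓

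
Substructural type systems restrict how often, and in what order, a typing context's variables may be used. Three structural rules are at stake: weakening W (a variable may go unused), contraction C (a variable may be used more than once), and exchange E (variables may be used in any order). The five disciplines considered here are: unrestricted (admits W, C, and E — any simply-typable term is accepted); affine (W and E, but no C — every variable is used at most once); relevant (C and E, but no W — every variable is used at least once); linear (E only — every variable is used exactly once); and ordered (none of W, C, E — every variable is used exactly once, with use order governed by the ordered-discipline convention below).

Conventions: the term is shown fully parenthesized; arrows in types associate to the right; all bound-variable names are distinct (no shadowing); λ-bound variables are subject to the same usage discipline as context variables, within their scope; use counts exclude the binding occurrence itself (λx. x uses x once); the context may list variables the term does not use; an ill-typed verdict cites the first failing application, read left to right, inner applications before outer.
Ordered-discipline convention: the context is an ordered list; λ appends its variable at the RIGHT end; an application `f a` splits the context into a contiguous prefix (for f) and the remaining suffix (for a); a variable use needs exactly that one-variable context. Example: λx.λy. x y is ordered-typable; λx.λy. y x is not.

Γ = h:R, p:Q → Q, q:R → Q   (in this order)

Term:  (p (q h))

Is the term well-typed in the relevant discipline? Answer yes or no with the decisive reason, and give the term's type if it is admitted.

yes — none of h, p, q goes unused; term : Q
variable uses: h ×1; p ×1; q ×1
uses in reading order: p, q, h
typing: well-typed — term : Q
across the five disciplines: ordered ✗ | linear ✓ | affine ✓ | relevant ✓ | unrestricted ✓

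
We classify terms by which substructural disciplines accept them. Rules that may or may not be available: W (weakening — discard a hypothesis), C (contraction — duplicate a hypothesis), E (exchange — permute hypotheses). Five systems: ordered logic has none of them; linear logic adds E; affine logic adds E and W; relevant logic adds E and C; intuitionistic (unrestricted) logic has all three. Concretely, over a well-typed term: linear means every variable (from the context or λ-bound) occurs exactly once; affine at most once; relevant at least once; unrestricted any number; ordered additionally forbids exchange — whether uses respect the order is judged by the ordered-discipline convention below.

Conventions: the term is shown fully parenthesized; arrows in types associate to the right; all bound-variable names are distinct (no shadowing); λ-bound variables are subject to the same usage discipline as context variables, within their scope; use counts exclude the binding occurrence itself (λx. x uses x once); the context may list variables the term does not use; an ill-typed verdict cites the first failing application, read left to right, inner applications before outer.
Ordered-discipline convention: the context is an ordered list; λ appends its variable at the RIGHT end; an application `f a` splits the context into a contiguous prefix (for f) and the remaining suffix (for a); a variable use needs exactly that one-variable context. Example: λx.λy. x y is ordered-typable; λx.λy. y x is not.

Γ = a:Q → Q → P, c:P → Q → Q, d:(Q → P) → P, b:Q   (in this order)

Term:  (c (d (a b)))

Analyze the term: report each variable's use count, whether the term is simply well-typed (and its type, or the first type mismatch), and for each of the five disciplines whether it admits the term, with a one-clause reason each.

counts: a: 1; c: 1; d: 1; b: 1
order of uses: c, d, a, b
typing: well-typed at Q → Q
ordered: ✗, no contiguous prefix/suffix split fits c, d, a, b
linear: ✓, a, c, d, b: one use apiece
affine: ✓, at most one use each (a, c, d, b)
relevant: ✓, at least one use each (a, c, d, b)
unrestricted: ✓, type-checks (Q → Q) and nothing is barred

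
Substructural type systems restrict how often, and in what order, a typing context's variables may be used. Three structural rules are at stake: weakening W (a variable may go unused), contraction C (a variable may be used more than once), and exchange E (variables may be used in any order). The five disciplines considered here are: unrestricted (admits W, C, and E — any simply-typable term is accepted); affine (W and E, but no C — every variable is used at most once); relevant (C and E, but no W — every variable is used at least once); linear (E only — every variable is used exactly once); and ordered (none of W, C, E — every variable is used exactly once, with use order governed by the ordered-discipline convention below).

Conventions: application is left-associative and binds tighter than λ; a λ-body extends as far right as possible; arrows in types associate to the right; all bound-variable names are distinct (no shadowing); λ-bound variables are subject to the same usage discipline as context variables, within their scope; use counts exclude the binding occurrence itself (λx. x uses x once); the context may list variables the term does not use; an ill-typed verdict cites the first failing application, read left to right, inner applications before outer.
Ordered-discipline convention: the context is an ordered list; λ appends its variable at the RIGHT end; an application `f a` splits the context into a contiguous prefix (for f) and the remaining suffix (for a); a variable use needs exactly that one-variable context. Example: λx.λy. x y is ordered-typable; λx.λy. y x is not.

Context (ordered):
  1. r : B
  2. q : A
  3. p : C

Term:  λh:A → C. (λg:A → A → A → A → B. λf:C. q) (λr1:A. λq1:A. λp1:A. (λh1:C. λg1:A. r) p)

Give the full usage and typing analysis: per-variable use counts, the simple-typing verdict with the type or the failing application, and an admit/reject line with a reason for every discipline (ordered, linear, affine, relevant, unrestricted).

use counts: r ×1; q ×1; p ×1; h [bound] ×0; g [bound] ×0; f [bound] ×0; r1 [bound] ×0; q1 [bound] ×0; p1 [bound] ×0; h1 [bound] ×0; g1 [bound] ×0
left-to-right use order: q, r, p
typing: the term checks, with type (A → C) → C → A
ordered: ✗ — h, g, f, r1, q1, p1, h1, g1 never used (weakening)
linear: ✗ — h, g, f, r1, q1, p1, h1, g1 never used (weakening)
affine: ✓ — at most one use each (r, q, p, h, g, f, r1, q1, p1, h1, g1)
relevant: ✗ — h, g, f, r1, q1, p1, h1, g1 never used (weakening)
unrestricted: ✓ — well-typed at (A → C) → C → A; no restrictions here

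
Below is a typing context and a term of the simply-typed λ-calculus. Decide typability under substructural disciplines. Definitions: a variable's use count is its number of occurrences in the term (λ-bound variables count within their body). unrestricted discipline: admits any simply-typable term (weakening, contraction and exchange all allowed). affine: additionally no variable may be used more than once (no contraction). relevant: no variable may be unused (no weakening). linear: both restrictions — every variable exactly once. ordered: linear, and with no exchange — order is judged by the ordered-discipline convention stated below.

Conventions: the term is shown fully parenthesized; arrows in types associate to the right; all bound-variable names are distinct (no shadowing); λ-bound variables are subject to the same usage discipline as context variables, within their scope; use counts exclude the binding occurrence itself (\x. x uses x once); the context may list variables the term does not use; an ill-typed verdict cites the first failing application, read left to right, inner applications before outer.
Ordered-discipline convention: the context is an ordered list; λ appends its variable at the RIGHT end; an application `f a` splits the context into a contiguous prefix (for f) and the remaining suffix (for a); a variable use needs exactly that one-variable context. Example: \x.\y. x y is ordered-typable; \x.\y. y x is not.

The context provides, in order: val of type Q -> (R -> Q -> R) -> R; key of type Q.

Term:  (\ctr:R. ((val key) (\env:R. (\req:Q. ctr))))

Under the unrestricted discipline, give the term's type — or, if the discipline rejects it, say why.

term : R -> R
counts: val: 1×; key: 1×; ctr (bound): 1×; env (bound): 0×; req (bound): 0×
left-to-right use order: val, key, ctr
typing: well-typed at R -> R
all disciplines: ordered ✗, linear ✗, affine ✓, relevant ✗, unrestricted ✓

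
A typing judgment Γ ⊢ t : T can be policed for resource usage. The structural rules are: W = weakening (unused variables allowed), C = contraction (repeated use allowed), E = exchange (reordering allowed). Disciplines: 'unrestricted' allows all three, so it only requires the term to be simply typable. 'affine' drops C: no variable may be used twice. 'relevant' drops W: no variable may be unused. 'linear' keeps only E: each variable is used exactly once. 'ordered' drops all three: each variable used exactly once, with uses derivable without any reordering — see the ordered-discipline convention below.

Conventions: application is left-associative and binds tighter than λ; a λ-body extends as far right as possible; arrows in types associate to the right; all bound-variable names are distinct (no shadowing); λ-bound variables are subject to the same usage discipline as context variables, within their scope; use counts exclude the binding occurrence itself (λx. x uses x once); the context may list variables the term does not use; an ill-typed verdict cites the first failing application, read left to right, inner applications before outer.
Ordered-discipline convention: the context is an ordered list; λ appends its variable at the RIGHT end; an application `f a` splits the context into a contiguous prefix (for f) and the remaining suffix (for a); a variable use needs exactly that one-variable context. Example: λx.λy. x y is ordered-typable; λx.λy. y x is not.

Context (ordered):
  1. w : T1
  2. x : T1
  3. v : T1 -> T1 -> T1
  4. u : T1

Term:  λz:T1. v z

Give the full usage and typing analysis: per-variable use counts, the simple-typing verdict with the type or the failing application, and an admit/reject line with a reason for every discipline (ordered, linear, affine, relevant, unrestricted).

use counts: w: 0×; x: 0×; v: 1×; u: 0×; z (bound): 1×
order of uses: v, z
typing: well-typed — term : T1 -> T1 -> T1
ordered: ✗ — w, x, u left unused
linear: ✗ — w, x, u left unused
affine: ✓ — w, x, v, u, z: no repeats, contraction unneeded
relevant: ✗ — w, x, u left unused
unrestricted: ✓ — type-checks (T1 -> T1 -> T1) and nothing is barred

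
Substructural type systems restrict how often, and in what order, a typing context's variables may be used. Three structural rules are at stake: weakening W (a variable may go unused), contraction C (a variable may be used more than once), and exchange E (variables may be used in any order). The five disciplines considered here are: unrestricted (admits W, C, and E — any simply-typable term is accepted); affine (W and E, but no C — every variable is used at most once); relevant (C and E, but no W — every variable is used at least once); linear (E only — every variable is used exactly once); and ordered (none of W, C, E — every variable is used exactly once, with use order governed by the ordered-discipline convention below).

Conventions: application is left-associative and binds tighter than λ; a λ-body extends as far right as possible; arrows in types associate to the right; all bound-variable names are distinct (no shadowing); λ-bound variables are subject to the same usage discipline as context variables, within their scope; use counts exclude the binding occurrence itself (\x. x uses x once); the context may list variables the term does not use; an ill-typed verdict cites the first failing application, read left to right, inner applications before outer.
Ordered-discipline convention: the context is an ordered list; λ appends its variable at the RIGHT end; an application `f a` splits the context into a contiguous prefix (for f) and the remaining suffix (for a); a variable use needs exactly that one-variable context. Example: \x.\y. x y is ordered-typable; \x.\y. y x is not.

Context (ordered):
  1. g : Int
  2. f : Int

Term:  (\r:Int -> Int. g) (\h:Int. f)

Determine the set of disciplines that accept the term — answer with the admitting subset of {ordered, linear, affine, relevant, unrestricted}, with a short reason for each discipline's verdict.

admitted in: affine, unrestricted
variable uses: g=1; f=1; r (bound)=0; h (bound)=0
order of uses: g, f
typing: the term checks, with type Int
ordered: ✗, r, h left unused
linear: ✗, r, h left unused
affine: ✓, g, f, r, h: no repeats, contraction unneeded
relevant: ✗, r, h left unused
unrestricted: ✓, simply typable at Int; W, C, E all held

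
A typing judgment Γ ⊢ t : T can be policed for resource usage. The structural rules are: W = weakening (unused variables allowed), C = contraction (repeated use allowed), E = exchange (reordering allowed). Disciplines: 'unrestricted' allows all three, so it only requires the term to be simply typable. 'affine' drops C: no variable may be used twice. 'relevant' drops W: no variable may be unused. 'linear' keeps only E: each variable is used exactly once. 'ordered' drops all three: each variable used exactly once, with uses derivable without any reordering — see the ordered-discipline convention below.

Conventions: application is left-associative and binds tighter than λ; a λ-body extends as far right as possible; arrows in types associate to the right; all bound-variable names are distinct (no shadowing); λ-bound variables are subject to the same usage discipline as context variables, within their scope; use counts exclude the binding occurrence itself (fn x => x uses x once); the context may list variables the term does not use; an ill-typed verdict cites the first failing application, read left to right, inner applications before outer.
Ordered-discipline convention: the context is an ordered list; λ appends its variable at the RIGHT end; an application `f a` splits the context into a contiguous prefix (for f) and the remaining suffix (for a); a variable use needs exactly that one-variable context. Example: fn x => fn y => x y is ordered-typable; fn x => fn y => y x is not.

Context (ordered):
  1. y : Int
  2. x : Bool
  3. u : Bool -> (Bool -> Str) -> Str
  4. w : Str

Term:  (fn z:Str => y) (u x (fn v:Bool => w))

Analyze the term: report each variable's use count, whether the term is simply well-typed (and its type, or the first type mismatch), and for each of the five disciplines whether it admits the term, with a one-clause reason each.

use counts: y: 1; x: 1; u: 1; w: 1; z [bound]: 0; v [bound]: 0
use order (left to right): y, u, x, w
typing: well-typed at Int
ordered: ✗, z, v never used (weakening)
linear: ✗, z, v never used (weakening)
affine: ✓, no duplicate uses among y, x, u, w, z, v
relevant: ✗, z, v never used (weakening)
unrestricted: ✓, simply typable at Int; W, C, E all held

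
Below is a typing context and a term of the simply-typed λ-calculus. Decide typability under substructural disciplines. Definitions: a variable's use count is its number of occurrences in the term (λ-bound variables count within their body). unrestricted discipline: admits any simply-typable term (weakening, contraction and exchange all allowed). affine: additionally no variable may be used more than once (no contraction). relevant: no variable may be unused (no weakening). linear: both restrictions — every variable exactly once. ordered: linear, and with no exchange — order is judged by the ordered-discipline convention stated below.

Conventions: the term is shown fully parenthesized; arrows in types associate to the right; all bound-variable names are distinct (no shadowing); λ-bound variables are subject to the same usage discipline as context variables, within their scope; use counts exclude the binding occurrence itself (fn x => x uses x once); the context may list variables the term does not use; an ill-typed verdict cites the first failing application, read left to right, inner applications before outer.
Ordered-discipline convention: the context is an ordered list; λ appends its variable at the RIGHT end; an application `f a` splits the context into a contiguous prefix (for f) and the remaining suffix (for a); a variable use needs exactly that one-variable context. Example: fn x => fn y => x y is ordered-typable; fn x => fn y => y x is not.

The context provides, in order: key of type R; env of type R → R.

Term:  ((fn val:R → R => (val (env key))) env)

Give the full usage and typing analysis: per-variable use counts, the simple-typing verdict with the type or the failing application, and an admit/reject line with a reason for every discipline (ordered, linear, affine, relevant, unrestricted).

variable uses: key=1, env=2, val (λ-bound)=1
order of uses: val, env, key, env
typing: ✓ — R
ordered ✗ (needs contraction — env ×2)
linear ✗ (needs contraction — env ×2)
affine ✗ (needs contraction — env ×2)
relevant ✓ (none of key, env, val goes unused)
unrestricted ✓ (well-typed at R; no restrictions here)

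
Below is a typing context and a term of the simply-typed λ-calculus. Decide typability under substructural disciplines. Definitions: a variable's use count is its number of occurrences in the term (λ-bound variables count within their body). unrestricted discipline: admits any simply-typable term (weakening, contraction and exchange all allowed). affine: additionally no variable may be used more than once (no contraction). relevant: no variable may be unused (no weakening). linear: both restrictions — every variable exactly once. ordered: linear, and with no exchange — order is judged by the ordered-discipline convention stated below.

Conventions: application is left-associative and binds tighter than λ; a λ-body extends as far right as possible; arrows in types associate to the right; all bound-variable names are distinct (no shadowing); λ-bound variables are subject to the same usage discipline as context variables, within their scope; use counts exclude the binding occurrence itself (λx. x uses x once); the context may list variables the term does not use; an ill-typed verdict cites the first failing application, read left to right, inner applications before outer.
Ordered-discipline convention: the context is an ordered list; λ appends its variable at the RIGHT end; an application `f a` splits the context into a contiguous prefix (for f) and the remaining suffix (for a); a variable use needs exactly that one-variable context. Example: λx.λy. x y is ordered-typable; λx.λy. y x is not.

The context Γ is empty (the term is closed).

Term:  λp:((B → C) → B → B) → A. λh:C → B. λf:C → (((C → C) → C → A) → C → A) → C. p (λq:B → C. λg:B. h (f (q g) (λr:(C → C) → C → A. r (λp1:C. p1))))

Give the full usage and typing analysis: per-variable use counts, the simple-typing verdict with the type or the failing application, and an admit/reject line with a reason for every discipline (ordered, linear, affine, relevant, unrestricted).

counts: p (bound)=1; h (bound)=1; f (bound)=1; q (bound)=1; g (bound)=1; r (bound)=1; p1 (bound)=1
left-to-right use order: p, h, f, q, g, r, p1
typing: ✓ — (((B → C) → B → B) → A) → (C → B) → (C → (((C → C) → C → A) → C → A) → C) → A
ordered: ✓ — p, h, f, q, g, r, p1 once each; derivable with no W/C/E
linear: ✓ — exactly-once usage across p, h, f, q, g, r, p1
affine: ✓ — no duplicate uses among p, h, f, q, g, r, p1
relevant: ✓ — none of p, h, f, q, g, r, p1 goes unused
unrestricted: ✓ — type-checks ((((B → C) → B → B) → A) → (C → B) → (C → (((C → C) → C → A) → C → A) → C) → A) and nothing is barred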